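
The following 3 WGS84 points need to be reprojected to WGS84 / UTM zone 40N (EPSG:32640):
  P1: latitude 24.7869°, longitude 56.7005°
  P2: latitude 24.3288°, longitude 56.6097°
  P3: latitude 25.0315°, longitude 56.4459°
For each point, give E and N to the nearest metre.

UTM zone 40N: λ₀ = 57°, k₀ = 0.9996.
P1 (24.7869°, 56.7005°) → (469725.533, 2741384.998) m.
P2 (24.3288°, 56.6097°) → (460403.477, 2690685.619) m.
P3 (25.0315°, 56.4459°) → (444099.630, 2768550.077) m.

P1: E 469726 m, N 2741385 m; P2: E 460403 m, N 2690686 m; P3: E 444100 m, N 2768550 m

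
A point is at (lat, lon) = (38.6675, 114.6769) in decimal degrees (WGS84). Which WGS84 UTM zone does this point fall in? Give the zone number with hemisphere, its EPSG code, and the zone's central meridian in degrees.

Zone 50N (EPSG:32650), central meridian 117°

UTM zone = ⌊(λ + 180)/6⌋ + 1; 114.6769° ∈ [114°, 120°) → zone 50.
Hemisphere: N (φ ≥ 0).
Central meridian λ₀ = 6×50 − 183 = 117°.
EPSG code: 32650.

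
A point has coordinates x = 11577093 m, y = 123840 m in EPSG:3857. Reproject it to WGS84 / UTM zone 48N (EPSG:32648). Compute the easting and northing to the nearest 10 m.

Web Mercator inverse (R = 6378137 m) → φ = 1.11240376°, λ = 103.99879588°.
UTM 48N forward: E = 388606.201 m, N = 122973.090 m.

E 388610 m, N 122970 m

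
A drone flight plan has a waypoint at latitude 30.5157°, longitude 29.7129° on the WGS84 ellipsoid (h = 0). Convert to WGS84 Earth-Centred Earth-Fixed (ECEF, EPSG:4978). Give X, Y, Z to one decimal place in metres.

X 4776381.8 m, Y 2725825.5 m, Z 3219754.1 m

WGS84: a = 6378137 m, e² = 0.006694380; N(φ) = a/√(1−e²sin²φ) = 6383648.611 m.
X = (N+h)·cosφ·cosλ = 4776381.806 m; Y = (N+h)·cosφ·sinλ = 2725825.528 m; Z = (N(1−e²)+h)·sinφ = 3219754.106 m.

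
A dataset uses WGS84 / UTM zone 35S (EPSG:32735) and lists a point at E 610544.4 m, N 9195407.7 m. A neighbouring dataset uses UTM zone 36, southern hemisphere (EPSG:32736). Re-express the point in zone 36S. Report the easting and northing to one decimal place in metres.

UTM 35S → geographic: φ = -7.27789983°, λ = 28.00139986°.
UTM 36S (λ₀ = 33°) forward: E = -52450.713 m, N = 9192471.396 m.

E -52450.7 m, N 9192471.4 m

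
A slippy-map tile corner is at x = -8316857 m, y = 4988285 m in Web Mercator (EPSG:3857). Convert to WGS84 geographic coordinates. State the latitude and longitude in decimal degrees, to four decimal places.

lat 40.8367°, lon -74.7116°

R = 6378137 m. λ = x/R = -74.71159759°.
φ = 2·arctan(exp(y/R)) − 90° = 2·arctan(2.18604) − 90° = 40.83670199°.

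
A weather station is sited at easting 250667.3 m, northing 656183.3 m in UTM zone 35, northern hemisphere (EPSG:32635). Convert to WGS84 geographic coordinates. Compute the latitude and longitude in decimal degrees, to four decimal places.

Zone 35N: λ₀ = 27°, k₀ = 0.9996, false easting 500000 m.
Meridian distance M = (N − FN)/k₀ = 656445.9 m.
Inverse transverse Mercator on WGS84 gives φ = 5.93190027°, λ = 24.74789956°.

lat 5.9319°, lon 24.7479°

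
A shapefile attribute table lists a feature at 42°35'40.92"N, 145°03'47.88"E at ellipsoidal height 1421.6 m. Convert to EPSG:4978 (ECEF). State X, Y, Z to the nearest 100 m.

X -3855900 m, Y 2693600 m, Z 4295400 m

WGS84: a = 6378137 m, e² = 0.006694380; N(φ) = a/√(1−e²sin²φ) = 6387938.787 m.
X = (N+h)·cosφ·cosλ = -3855933.275 m; Y = (N+h)·cosφ·sinλ = 2693609.798 m; Z = (N(1−e²)+h)·sinφ = 4295426.901 m.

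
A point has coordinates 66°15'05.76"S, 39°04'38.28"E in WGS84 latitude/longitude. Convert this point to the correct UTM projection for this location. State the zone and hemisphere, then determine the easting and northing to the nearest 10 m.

Longitude 39.0773° lies in the 6° band [36°, 42°), giving zone 37; latitude is south of the equator, so 37S.
Zone 37 central meridian λ₀ = 6×37 − 183 = 39°; Δλ = +0.0773°.
Transverse Mercator on WGS84 with k₀ = 0.9996 gives E = 503473.782 m, N = 2652043.300 m.

Zone 37S: E 503470 m, N 2652040 m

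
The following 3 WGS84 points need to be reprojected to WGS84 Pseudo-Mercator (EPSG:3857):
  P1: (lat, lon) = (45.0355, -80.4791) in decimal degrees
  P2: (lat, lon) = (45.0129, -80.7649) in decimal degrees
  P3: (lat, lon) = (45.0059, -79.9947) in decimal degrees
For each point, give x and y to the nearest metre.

Web Mercator: x = R·λ, y = R·ln tan(π/4+φ/2), R = 6378137 m.
P1 (45.0355°, -80.4791°) → (-8958892.432, 5627111.967) m.
P2 (45.0129°, -80.7649°) → (-8990707.542, 5623552.556) m.
P3 (45.0059°, -79.9947°) → (-8904969.270, 5622450.368) m.

P1: x -8958892 m, y 5627112 m; P2: x -8990708 m, y 5623553 m; P3: x -8904969 m, y 5622450 m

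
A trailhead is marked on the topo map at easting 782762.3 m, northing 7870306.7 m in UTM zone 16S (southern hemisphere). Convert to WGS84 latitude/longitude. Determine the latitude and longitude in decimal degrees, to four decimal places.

Zone 16S: λ₀ = -87°, k₀ = 0.9996, false easting 500000 m, false northing 10000000 m.
Meridian distance M = (N − FN)/k₀ = -2130545.5 m.
Inverse transverse Mercator on WGS84 gives φ = -19.24109995°, λ = -84.31029977°.

lat -19.2411°, lon -84.3103°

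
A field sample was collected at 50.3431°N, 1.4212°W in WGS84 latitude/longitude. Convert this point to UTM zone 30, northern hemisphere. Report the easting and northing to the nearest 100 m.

Zone 30 central meridian λ₀ = 6×30 − 183 = -3°; Δλ = +1.5788°.
Transverse Mercator on WGS84 with k₀ = 0.9996 gives E = 612338.077 m, N = 5577970.984 m.

E 612300 m, N 5578000 m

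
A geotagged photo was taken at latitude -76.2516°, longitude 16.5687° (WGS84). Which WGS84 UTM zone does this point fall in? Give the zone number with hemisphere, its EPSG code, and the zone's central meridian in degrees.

Zone 33S (EPSG:32733), central meridian 15°

UTM zone = ⌊(λ + 180)/6⌋ + 1; 16.5687° ∈ [12°, 18°) → zone 33.
Hemisphere: S (φ < 0).
Central meridian λ₀ = 6×33 − 183 = 15°.
EPSG code: 32733.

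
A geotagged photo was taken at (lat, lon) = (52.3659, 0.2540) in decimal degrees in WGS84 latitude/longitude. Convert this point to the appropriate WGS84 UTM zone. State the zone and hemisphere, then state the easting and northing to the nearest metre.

Zone 31N: E 313045 m, N 5805285 m

Longitude 0.2540° lies in the 6° band [0°, 6°), giving zone 31; latitude is north of the equator, so 31N.
Zone 31 central meridian λ₀ = 6×31 − 183 = 3°; Δλ = -2.7460°.
Transverse Mercator on WGS84 with k₀ = 0.9996 gives E = 313044.610 m, N = 5805285.007 m.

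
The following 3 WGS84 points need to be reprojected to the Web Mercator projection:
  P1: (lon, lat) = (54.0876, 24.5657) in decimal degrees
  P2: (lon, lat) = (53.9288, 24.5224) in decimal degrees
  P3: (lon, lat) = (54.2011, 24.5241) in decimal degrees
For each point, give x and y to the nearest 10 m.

Web Mercator: x = R·λ, y = R·ln tan(π/4+φ/2), R = 6378137 m.
P1 (24.5657°, 54.0876°) → (6021004.090, 2822494.200) m.
P2 (24.5224°, 53.9288°) → (6003326.555, 2817195.265) m.
P3 (24.5241°, 54.2011°) → (6033638.852, 2817403.272) m.

P1: x 6021000 m, y 2822490 m; P2: x 6003330 m, y 2817200 m; P3: x 6033640 m, y 2817400 m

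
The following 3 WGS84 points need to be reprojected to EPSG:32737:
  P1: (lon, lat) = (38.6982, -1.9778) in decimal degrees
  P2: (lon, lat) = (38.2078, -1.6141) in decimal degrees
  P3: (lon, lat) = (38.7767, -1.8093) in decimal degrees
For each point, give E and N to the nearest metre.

P1: E 466437 m, N 9781390 m; P2: E 411880 m, N 9821576 m; P3: E 475165 m, N 9800016 m

UTM zone 37S: λ₀ = 39°, k₀ = 0.9996.
P1 (-1.9778°, 38.6982°) → (466436.933, 9781389.752) m.
P2 (-1.6141°, 38.2078°) → (411879.896, 9821575.818) m.
P3 (-1.8093°, 38.7767°) → (475164.543, 9800015.792) m.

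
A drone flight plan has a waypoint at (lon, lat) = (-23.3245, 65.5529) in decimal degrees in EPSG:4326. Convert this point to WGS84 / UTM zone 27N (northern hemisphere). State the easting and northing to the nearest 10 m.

Zone 27 central meridian λ₀ = 6×27 − 183 = -21°; Δλ = -2.3245°.
Transverse Mercator on WGS84 with k₀ = 0.9996 gives E = 392674.543 m, N = 7272058.756 m.

E 392670 m, N 7272060 m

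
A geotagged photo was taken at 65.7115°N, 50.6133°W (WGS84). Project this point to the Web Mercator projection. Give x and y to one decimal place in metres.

Web Mercator is spherical with R = a = 6378137 m.
x = R·λ = 6378137 × -0.883368730 = -5634246.783 m.
y = R·ln tan(π/4 + φ/2) = 6378137 × 1.536236889 = 9798329.341 m.

x -5634246.8 m, y 9798329.3 m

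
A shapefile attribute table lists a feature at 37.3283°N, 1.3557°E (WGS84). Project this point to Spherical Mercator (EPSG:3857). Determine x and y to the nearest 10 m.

x 150920 m, y 4484970 m

Web Mercator is spherical with R = a = 6378137 m.
x = R·λ = 6378137 × 0.023661429 = 150915.834 m.
y = R·ln tan(π/4 + φ/2) = 6378137 × 0.703178201 = 4484966.904 m.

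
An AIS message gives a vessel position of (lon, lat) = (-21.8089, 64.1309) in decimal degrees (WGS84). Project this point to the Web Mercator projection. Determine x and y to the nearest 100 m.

Web Mercator is spherical with R = a = 6378137 m.
x = R·λ = 6378137 × -0.380637111 = -2427755.643 m.
y = R·ln tan(π/4 + φ/2) = 6378137 × 1.471132229 = 9383082.903 m.

x -2427800 m, y 9383100 m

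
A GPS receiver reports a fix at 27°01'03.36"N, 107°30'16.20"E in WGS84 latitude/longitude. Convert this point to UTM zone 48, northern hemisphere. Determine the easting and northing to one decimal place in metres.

Zone 48 central meridian λ₀ = 6×48 − 183 = 105°; Δλ = +2.5045°.
Transverse Mercator on WGS84 with k₀ = 0.9996 gives E = 748492.546 m, N = 2990852.755 m.

E 748492.5 m, N 2990852.8 m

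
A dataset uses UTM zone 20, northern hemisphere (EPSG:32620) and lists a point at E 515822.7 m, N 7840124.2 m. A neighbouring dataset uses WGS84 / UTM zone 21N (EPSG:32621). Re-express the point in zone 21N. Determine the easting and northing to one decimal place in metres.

UTM 20N → geographic: φ = 70.66529978°, λ = -62.57179930°.
UTM 21N (λ₀ = -57°) forward: E = 294365.097 m, N = 7849512.181 m.

E 294365.1 m, N 7849512.2 m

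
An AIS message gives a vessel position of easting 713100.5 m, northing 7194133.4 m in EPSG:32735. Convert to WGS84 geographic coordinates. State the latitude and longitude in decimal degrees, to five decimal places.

Zone 35S: λ₀ = 27°, k₀ = 0.9996, false easting 500000 m, false northing 10000000 m.
Meridian distance M = (N − FN)/k₀ = -2806989.4 m.
Inverse transverse Mercator on WGS84 gives φ = -25.35429964°, λ = 29.11760006°.

lat -25.35430°, lon 29.11760°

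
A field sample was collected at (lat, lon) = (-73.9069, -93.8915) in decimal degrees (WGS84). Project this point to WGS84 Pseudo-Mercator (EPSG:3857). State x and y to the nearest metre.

Web Mercator is spherical with R = a = 6378137 m.
x = R·λ = 6378137 × -1.638715815 = -10451953.970 m.
y = R·ln tan(π/4 + φ/2) = 6378137 × -1.956378761 = -12478051.763 m.

x -10451954 m, y -12478052 m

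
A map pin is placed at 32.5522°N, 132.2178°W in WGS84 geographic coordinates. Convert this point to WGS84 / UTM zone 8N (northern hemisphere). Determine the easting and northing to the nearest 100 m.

Zone 8 central meridian λ₀ = 6×8 − 183 = -135°; Δλ = +2.7822°.
Transverse Mercator on WGS84 with k₀ = 0.9996 gives E = 761250.026 m, N = 3605060.156 m.

E 761300 m, N 3605100 m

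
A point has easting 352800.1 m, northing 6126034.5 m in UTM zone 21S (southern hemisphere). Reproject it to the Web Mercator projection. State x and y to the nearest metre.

Unproject from UTM 21S (λ₀ = -57°) → φ = -34.99760021°, λ = -58.61299973°.
Web Mercator (R = 6378137 m): x = -6524769.284 m, y = -4163555.027 m.

x -6524769 m, y -4163555 m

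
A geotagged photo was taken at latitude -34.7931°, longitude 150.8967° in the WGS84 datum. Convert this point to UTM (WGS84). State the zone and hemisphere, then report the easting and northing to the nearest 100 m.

Zone 56S: E 307600 m, N 6147900 m

Longitude 150.8967° lies in the 6° band [150°, 156°), giving zone 56; latitude is south of the equator, so 56S.
Zone 56 central meridian λ₀ = 6×56 − 183 = 153°; Δλ = -2.1033°.
Transverse Mercator on WGS84 with k₀ = 0.9996 gives E = 307573.338 m, N = 6147885.052 m.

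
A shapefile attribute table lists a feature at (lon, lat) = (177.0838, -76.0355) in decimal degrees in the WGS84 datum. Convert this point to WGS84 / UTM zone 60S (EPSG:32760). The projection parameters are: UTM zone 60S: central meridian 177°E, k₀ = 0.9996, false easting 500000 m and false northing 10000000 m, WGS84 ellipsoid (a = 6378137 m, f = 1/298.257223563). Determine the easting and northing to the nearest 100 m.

Zone 60 central meridian λ₀ = 6×60 − 183 = 177°; Δλ = +0.0838°.
Transverse Mercator on WGS84 with k₀ = 0.9996 gives E = 502257.403 m, N = 1560851.817 m.

E 502300 m, N 1560900 m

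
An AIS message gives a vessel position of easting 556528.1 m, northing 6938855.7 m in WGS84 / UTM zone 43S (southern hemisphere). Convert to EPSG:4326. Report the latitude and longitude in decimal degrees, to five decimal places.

Zone 43S: λ₀ = 75°, k₀ = 0.9996, false easting 500000 m, false northing 10000000 m.
Meridian distance M = (N − FN)/k₀ = -3062369.2 m.
Inverse transverse Mercator on WGS84 gives φ = -27.67329981°, λ = 75.57320032°.

lat -27.67330°, lon 75.57320°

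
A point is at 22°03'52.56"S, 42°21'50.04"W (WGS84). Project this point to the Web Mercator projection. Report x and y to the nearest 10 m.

Web Mercator is spherical with R = a = 6378137 m.
x = R·λ = 6378137 × -0.739389539 = -4715927.776 m.
y = R·ln tan(π/4 + φ/2) = 6378137 × -0.394987283 = -2519283.005 m.

x -4715930 m, y -2519280 m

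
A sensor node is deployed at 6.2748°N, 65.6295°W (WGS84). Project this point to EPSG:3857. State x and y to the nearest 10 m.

x -7305840 m, y 699910 m

Web Mercator is spherical with R = a = 6378137 m.
x = R·λ = 6378137 × -1.145450861 = -7305842.521 m.
y = R·ln tan(π/4 + φ/2) = 6378137 × 0.109735496 = 699908.028 m.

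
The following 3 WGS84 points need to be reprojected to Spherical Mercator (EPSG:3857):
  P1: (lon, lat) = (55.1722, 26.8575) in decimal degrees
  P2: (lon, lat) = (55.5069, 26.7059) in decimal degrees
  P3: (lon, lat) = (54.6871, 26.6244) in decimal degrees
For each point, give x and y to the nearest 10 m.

Web Mercator: x = R·λ, y = R·ln tan(π/4+φ/2), R = 6378137 m.
P1 (26.8575°, 55.1722°) → (6141741.210, 3105679.510) m.
P2 (26.7059°, 55.5069°) → (6178999.844, 3086775.646) m.
P3 (26.6244°, 54.6871°) → (6087740.125, 3076623.355) m.

P1: x 6141740 m, y 3105680 m; P2: x 6179000 m, y 3086780 m; P3: x 6087740 m, y 3076620 m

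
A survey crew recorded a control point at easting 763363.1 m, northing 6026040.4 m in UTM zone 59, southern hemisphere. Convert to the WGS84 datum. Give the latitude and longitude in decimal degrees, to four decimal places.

Zone 59S: λ₀ = 171°, k₀ = 0.9996, false easting 500000 m, false northing 10000000 m.
Meridian distance M = (N − FN)/k₀ = -3975549.8 m.
Inverse transverse Mercator on WGS84 gives φ = -35.87450004°, λ = 173.91709946°.

lat -35.8745°, lon 173.9171°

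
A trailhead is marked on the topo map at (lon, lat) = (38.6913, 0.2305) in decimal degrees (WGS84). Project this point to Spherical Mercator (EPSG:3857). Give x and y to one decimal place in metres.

x 4307095.8 m, y 25659.2 m

Web Mercator is spherical with R = a = 6378137 m.
x = R·λ = 6378137 × 0.675290577 = 4307095.814 m.
y = R·ln tan(π/4 + φ/2) = 6378137 × 0.004022995 = 25659.212 m.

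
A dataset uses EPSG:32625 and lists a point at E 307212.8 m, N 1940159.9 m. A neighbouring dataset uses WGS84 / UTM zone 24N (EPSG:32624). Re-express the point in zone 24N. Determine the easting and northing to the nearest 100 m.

UTM 25N → geographic: φ = 17.53950035°, λ = -34.81620037°.
UTM 24N (λ₀ = -39°) forward: E = 944368.780 m, N = 1944134.428 m.

E 944400 m, N 1944100 m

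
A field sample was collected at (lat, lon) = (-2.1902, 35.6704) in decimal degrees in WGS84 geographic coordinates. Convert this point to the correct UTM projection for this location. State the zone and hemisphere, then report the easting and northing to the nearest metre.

Longitude 35.6704° lies in the 6° band [30°, 36°), giving zone 36; latitude is south of the equator, so 36S.
Zone 36 central meridian λ₀ = 6×36 − 183 = 33°; Δλ = +2.6704°.
Transverse Mercator on WGS84 with k₀ = 0.9996 gives E = 797041.005 m, N = 9757651.221 m.

Zone 36S: E 797041 m, N 9757651 m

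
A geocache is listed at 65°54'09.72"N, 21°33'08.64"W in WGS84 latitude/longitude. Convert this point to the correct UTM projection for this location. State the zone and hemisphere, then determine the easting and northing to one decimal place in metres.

Zone 27N: E 474833.2 m, N 7309175.5 m

Longitude -21.5524° lies in the 6° band [-24°, -18°), giving zone 27; latitude is north of the equator, so 27N.
Zone 27 central meridian λ₀ = 6×27 − 183 = -21°; Δλ = -0.5524°.
Transverse Mercator on WGS84 with k₀ = 0.9996 gives E = 474833.235 m, N = 7309175.527 m.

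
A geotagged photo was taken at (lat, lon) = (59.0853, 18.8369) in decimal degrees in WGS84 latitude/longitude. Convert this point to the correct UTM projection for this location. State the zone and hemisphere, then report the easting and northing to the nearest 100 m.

Zone 34N: E 376000 m, N 6551600 m

Longitude 18.8369° lies in the 6° band [18°, 24°), giving zone 34; latitude is north of the equator, so 34N.
Zone 34 central meridian λ₀ = 6×34 − 183 = 21°; Δλ = -2.1631°.
Transverse Mercator on WGS84 with k₀ = 0.9996 gives E = 376046.313 m, N = 6551558.063 m.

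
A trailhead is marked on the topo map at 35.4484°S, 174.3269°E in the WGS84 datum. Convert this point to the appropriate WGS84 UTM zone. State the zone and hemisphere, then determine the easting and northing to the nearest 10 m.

Zone 60S: E 257380 m, N 6073950 m

Longitude 174.3269° lies in the 6° band [174°, 180°), giving zone 60; latitude is south of the equator, so 60S.
Zone 60 central meridian λ₀ = 6×60 − 183 = 177°; Δλ = -2.6731°.
Transverse Mercator on WGS84 with k₀ = 0.9996 gives E = 257384.286 m, N = 6073945.474 m.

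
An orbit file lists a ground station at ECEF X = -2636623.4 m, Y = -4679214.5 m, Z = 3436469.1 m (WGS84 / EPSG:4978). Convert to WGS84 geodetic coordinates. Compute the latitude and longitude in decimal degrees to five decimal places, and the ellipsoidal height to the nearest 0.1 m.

lat 32.78710°, lon -119.40020°, h 4314.4 m

λ = atan2(Y, X) = -119.40020011°; p = √(X²+Y²) = 5370924.6 m.
Bowring's method on WGS84 (a = 6378137 m, b = 6356752.314 m) gives φ = 32.78709953°, h = 4314.402 m.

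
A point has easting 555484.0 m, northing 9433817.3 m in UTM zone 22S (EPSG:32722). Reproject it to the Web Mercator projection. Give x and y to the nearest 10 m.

x -5621570 m, y -570950 m

Unproject from UTM 22S (λ₀ = -51°) → φ = -5.12209991°, λ = -50.49939984°.
Web Mercator (R = 6378137 m): x = -5621567.476 m, y = -570950.559 m.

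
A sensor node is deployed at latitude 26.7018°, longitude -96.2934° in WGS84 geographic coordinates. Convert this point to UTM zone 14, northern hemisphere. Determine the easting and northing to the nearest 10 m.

Zone 14 central meridian λ₀ = 6×14 − 183 = -99°; Δλ = +2.7066°.
Transverse Mercator on WGS84 with k₀ = 0.9996 gives E = 769300.655 m, N = 2956267.131 m.

E 769300 m, N 2956270 m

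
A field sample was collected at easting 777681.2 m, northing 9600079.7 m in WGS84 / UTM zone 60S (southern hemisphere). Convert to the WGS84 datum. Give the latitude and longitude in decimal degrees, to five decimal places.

lat -3.61470°, lon 179.49960°

Zone 60S: λ₀ = 177°, k₀ = 0.9996, false easting 500000 m, false northing 10000000 m.
Meridian distance M = (N − FN)/k₀ = -400080.3 m.
Inverse transverse Mercator on WGS84 gives φ = -3.61469964°, λ = 179.49959969°.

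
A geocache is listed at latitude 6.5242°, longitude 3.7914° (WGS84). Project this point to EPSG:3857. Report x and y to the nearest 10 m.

x 422060 m, y 727850 m

Web Mercator is spherical with R = a = 6378137 m.
x = R·λ = 6378137 × 0.066172413 = 422056.717 m.
y = R·ln tan(π/4 + φ/2) = 6378137 × 0.114115644 = 727845.211 m.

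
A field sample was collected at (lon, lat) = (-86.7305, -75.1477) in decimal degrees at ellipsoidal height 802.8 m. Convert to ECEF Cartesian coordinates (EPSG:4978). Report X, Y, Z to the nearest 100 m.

X 93500 m, Y -1637600 m, Z -6143800 m

WGS84: a = 6378137 m, e² = 0.006694380; N(φ) = a/√(1−e²sin²φ) = 6398177.185 m.
X = (N+h)·cosφ·cosλ = 93547.048 m; Y = (N+h)·cosφ·sinλ = -1637569.072 m; Z = (N(1−e²)+h)·sinφ = -6143788.058 m.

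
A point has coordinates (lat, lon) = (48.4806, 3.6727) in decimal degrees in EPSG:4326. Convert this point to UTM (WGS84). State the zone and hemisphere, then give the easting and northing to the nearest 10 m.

Longitude 3.6727° lies in the 6° band [0°, 6°), giving zone 31; latitude is north of the equator, so 31N.
Zone 31 central meridian λ₀ = 6×31 − 183 = 3°; Δλ = +0.6727°.
Transverse Mercator on WGS84 with k₀ = 0.9996 gives E = 549712.416 m, N = 5369937.671 m.

Zone 31N: E 549710 m, N 5369940 m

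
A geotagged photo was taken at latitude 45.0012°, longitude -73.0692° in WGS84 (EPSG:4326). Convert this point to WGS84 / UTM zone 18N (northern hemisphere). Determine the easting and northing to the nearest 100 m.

E 652200 m, N 4984900 m

Zone 18 central meridian λ₀ = 6×18 − 183 = -75°; Δλ = +1.9308°.
Transverse Mercator on WGS84 with k₀ = 0.9996 gives E = 652173.440 m, N = 4984897.133 m.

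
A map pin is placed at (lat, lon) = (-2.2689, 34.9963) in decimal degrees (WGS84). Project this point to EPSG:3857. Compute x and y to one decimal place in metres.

x 3895770.3 m, y -252638.8 m

Web Mercator is spherical with R = a = 6378137 m.
x = R·λ = 6378137 × 0.610800661 = 3895770.296 m.
y = R·ln tan(π/4 + φ/2) = 6378137 × -0.039610129 = -252638.830 m.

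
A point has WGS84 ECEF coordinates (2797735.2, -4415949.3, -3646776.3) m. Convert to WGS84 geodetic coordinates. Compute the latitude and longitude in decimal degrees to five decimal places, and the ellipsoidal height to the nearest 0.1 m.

lat -35.08030°, lon -57.64360°, h 2810.9 m

λ = atan2(Y, X) = -57.64359979°; p = √(X²+Y²) = 5227612.3 m.
Bowring's method on WGS84 (a = 6378137 m, b = 6356752.314 m) gives φ = -35.08029973°, h = 2810.934 m.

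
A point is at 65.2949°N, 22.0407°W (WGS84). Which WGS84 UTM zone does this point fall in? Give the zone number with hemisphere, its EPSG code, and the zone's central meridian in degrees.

Zone 27N (EPSG:32627), central meridian -21°

UTM zone = ⌊(λ + 180)/6⌋ + 1; -22.0407° ∈ [-24°, -18°) → zone 27.
Hemisphere: N (φ ≥ 0).
Central meridian λ₀ = 6×27 − 183 = -21°.
EPSG code: 32627.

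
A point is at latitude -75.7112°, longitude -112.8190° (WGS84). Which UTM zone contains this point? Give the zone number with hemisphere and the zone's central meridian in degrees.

UTM zone = ⌊(λ + 180)/6⌋ + 1; -112.8190° ∈ [-114°, -108°) → zone 12.
Hemisphere: S (φ < 0).
Central meridian λ₀ = 6×12 − 183 = -111°.

Zone 12S, central meridian -111°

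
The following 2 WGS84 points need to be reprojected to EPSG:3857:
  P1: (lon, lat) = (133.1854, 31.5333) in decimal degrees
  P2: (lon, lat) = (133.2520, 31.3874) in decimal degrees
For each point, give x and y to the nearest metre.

P1: x 14826131 m, y 3702204 m; P2: x 14833545 m, y 3683163 m

Web Mercator: x = R·λ, y = R·ln tan(π/4+φ/2), R = 6378137 m.
P1 (31.5333°, 133.1854°) → (14826130.909, 3702203.706) m.
P2 (31.3874°, 133.2520°) → (14833544.787, 3683163.270) m.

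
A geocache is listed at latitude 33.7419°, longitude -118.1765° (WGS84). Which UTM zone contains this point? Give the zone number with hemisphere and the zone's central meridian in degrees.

UTM zone = ⌊(λ + 180)/6⌋ + 1; -118.1765° ∈ [-120°, -114°) → zone 11.
Hemisphere: N (φ ≥ 0).
Central meridian λ₀ = 6×11 − 183 = -117°.

Zone 11N, central meridian -117°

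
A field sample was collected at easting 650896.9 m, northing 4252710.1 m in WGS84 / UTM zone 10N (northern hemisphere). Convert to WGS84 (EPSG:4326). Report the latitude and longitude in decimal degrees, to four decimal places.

lat 38.4099°, lon -121.2717°

Zone 10N: λ₀ = -123°, k₀ = 0.9996, false easting 500000 m.
Meridian distance M = (N − FN)/k₀ = 4254411.9 m.
Inverse transverse Mercator on WGS84 gives φ = 38.40990030°, λ = -121.27170004°.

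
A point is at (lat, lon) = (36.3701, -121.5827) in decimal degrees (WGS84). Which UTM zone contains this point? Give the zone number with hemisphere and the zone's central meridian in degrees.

Zone 10N, central meridian -123°

UTM zone = ⌊(λ + 180)/6⌋ + 1; -121.5827° ∈ [-126°, -120°) → zone 10.
Hemisphere: N (φ ≥ 0).
Central meridian λ₀ = 6×10 − 183 = -123°.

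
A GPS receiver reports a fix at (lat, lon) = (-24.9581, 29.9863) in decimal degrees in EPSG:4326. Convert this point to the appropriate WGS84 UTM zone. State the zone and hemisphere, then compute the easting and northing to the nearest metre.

Longitude 29.9863° lies in the 6° band [24°, 30°), giving zone 35; latitude is south of the equator, so 35S.
Zone 35 central meridian λ₀ = 6×35 − 183 = 27°; Δλ = +2.9863°.
Transverse Mercator on WGS84 with k₀ = 0.9996 gives E = 801537.302 m, N = 7236373.956 m.

Zone 35S: E 801537 m, N 7236374 m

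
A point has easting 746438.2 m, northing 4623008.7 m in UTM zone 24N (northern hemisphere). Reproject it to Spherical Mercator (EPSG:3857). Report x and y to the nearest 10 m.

x -4011670 m, y 5119230 m

Unproject from UTM 24N (λ₀ = -39°) → φ = 41.72069965°, λ = -36.03740006°.
Web Mercator (R = 6378137 m): x = -4011665.024 m, y = 5119232.991 m.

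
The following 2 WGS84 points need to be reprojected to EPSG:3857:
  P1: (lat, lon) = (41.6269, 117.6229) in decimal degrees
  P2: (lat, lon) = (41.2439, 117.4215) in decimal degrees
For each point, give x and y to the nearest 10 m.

P1: x 13093720 m, y 5105250 m; P2: x 13071300 m, y 5048380 m

Web Mercator: x = R·λ, y = R·ln tan(π/4+φ/2), R = 6378137 m.
P1 (41.6269°, 117.6229°) → (13093721.334, 5105253.689) m.
P2 (41.2439°, 117.4215°) → (13071301.588, 5048383.694) m.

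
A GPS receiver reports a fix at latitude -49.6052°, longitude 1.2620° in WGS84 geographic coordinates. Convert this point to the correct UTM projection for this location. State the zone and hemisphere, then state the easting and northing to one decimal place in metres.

Longitude 1.2620° lies in the 6° band [0°, 6°), giving zone 31; latitude is south of the equator, so 31S.
Zone 31 central meridian λ₀ = 6×31 − 183 = 3°; Δλ = -1.7380°.
Transverse Mercator on WGS84 with k₀ = 0.9996 gives E = 374428.671 m, N = 4503812.774 m.

Zone 31S: E 374428.7 m, N 4503812.8 m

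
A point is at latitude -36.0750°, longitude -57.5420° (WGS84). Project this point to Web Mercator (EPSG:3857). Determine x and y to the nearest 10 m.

Web Mercator is spherical with R = a = 6378137 m.
x = R·λ = 6378137 × -1.004297358 = -6405546.139 m.
y = R·ln tan(π/4 + φ/2) = 6378137 × -0.675894257 = -4310946.170 m.

x -6405550 m, y -4310950 m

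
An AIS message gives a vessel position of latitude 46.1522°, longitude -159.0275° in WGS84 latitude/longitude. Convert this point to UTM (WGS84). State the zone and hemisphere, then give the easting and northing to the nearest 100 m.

Longitude -159.0275° lies in the 6° band [-162°, -156°), giving zone 4; latitude is north of the equator, so 4N.
Zone 4 central meridian λ₀ = 6×4 − 183 = -159°; Δλ = -0.0275°.
Transverse Mercator on WGS84 with k₀ = 0.9996 gives E = 497876.457 m, N = 5110958.550 m.

Zone 4N: E 497900 m, N 5111000 m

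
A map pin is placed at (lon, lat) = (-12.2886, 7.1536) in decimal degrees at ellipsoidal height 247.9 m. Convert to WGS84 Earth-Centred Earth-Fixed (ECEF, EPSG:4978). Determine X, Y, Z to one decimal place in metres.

X 6184051.4 m, Y -1347052.4 m, Z 789022.5 m

WGS84: a = 6378137 m, e² = 0.006694380; N(φ) = a/√(1−e²sin²φ) = 6378468.096 m.
X = (N+h)·cosφ·cosλ = 6184051.403 m; Y = (N+h)·cosφ·sinλ = -1347052.395 m; Z = (N(1−e²)+h)·sinφ = 789022.474 m.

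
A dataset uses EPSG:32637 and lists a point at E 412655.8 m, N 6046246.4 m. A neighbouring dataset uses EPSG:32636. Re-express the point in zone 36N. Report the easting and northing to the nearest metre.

E 800581 m, N 6055352 m

UTM 37N → geographic: φ = 54.55620032°, λ = 37.64940048°.
UTM 36N (λ₀ = 33°) forward: E = 800580.897 m, N = 6055352.435 m.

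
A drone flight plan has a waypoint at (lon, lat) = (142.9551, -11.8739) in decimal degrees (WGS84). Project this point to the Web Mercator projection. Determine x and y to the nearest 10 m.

x 15913690 m, y -1331360 m

Web Mercator is spherical with R = a = 6378137 m.
x = R·λ = 6378137 × 2.495037178 = 15913688.938 m.
y = R·ln tan(π/4 + φ/2) = 6378137 × -0.208738188 = -1331360.761 m.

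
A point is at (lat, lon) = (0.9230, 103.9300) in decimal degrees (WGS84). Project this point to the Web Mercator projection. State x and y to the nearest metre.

x 11569435 m, y 102752 m

Web Mercator is spherical with R = a = 6378137 m.
x = R·λ = 6378137 × 1.813920692 = 11569434.678 m.
y = R·ln tan(π/4 + φ/2) = 6378137 × 0.016110086 = 102752.334 m.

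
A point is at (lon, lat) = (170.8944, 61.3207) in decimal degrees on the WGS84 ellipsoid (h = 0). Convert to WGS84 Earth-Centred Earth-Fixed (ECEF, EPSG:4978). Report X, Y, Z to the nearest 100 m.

X -3030200 m, Y 485700 m, Z 5572600 m

WGS84: a = 6378137 m, e² = 0.006694380; N(φ) = a/√(1−e²sin²φ) = 6394632.754 m.
X = (N+h)·cosφ·cosλ = -3030153.965 m; Y = (N+h)·cosφ·sinλ = 485655.795 m; Z = (N(1−e²)+h)·sinφ = 5572580.283 m.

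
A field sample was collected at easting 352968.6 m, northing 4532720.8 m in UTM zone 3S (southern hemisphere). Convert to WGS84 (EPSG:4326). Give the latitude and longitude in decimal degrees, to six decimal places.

Zone 3S: λ₀ = -165°, k₀ = 0.9996, false easting 500000 m, false northing 10000000 m.
Meridian distance M = (N − FN)/k₀ = -5469467.0 m.
Inverse transverse Mercator on WGS84 gives φ = -49.34049996°, λ = -167.02410038°.

lat -49.340500°, lon -167.024100°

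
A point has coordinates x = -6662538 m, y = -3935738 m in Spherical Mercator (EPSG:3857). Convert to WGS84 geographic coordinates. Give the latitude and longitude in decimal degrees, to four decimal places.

lat -33.3041°, lon -59.8506°

R = 6378137 m. λ = x/R = -59.85059716°.
φ = 2·arctan(exp(y/R)) − 90° = 2·arctan(0.53952) − 90° = -33.30409951°.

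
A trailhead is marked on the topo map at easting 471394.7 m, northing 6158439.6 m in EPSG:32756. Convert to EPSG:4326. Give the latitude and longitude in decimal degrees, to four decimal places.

Zone 56S: λ₀ = 153°, k₀ = 0.9996, false easting 500000 m, false northing 10000000 m.
Meridian distance M = (N − FN)/k₀ = -3843097.6 m.
Inverse transverse Mercator on WGS84 gives φ = -34.71569976°, λ = 152.68760016°.

lat -34.7157°, lon 152.6876°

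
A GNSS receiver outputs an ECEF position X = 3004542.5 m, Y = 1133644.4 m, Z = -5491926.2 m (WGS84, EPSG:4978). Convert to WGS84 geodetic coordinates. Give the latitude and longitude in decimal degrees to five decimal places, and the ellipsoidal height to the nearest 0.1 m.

lat -59.85130°, lon 20.67200°, h -287.9 m

λ = atan2(Y, X) = 20.67200057°; p = √(X²+Y²) = 3211296.5 m.
Bowring's method on WGS84 (a = 6378137 m, b = 6356752.314 m) gives φ = -59.85130020°, h = -287.869 m.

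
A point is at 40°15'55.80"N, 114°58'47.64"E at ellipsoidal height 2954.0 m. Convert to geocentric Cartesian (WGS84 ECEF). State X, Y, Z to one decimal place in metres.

X -2059119.3 m, Y 4419843.0 m, Z 4102434.1 m

WGS84: a = 6378137 m, e² = 0.006694380; N(φ) = a/√(1−e²sin²φ) = 6387074.076 m.
X = (N+h)·cosφ·cosλ = -2059119.251 m; Y = (N+h)·cosφ·sinλ = 4419842.968 m; Z = (N(1−e²)+h)·sinφ = 4102434.122 m.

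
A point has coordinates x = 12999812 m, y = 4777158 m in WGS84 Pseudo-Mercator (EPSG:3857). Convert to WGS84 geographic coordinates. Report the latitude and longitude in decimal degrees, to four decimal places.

lat 39.3863°, lon 116.7793°

R = 6378137 m. λ = x/R = 116.77929810°.
φ = 2·arctan(exp(y/R)) − 90° = 2·arctan(2.11486) − 90° = 39.38630165°.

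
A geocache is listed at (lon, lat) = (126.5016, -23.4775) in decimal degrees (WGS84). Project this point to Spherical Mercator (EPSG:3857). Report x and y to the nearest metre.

Web Mercator is spherical with R = a = 6378137 m.
x = R·λ = 6378137 × 2.207869429 = 14082093.697 m.
y = R·ln tan(π/4 + φ/2) = 6378137 × -0.421732433 = -2689867.237 m.

x 14082094 m, y -2689867 m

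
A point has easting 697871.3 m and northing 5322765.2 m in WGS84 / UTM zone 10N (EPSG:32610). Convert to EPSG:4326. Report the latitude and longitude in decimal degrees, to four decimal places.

Zone 10N: λ₀ = -123°, k₀ = 0.9996, false easting 500000 m.
Meridian distance M = (N − FN)/k₀ = 5324895.2 m.
Inverse transverse Mercator on WGS84 gives φ = 48.02750010°, λ = -120.34589986°.

lat 48.0275°, lon -120.3459°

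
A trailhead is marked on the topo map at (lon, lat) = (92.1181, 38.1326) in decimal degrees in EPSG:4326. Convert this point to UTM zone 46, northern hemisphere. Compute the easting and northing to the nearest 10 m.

E 422710 m, N 4220890 m

Zone 46 central meridian λ₀ = 6×46 − 183 = 93°; Δλ = -0.8819°.
Transverse Mercator on WGS84 with k₀ = 0.9996 gives E = 422710.430 m, N = 4220894.741 m.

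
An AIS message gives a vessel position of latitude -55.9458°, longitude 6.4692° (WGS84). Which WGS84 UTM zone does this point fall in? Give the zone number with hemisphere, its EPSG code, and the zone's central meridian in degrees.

Zone 32S (EPSG:32732), central meridian 9°

UTM zone = ⌊(λ + 180)/6⌋ + 1; 6.4692° ∈ [6°, 12°) → zone 32.
Hemisphere: S (φ < 0).
Central meridian λ₀ = 6×32 − 183 = 9°.
EPSG code: 32732.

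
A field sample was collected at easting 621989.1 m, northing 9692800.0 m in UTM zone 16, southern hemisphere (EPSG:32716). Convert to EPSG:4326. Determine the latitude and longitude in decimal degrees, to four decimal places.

lat -2.7788°, lon -85.9025°

Zone 16S: λ₀ = -87°, k₀ = 0.9996, false easting 500000 m, false northing 10000000 m.
Meridian distance M = (N − FN)/k₀ = -307322.9 m.
Inverse transverse Mercator on WGS84 gives φ = -2.77880040°, λ = -85.90250005°.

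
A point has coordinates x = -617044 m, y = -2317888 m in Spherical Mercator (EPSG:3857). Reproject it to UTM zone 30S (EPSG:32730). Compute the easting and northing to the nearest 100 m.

Web Mercator inverse (R = 6378137 m) → φ = -20.37819881°, λ = -5.54300056°.
UTM 30S forward: E = 234563.461 m, N = 7744614.197 m.

E 234600 m, N 7744600 m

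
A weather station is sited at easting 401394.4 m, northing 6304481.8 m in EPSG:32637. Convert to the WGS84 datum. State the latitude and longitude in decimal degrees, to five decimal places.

lat 56.87360°, lon 37.38220°

Zone 37N: λ₀ = 39°, k₀ = 0.9996, false easting 500000 m.
Meridian distance M = (N − FN)/k₀ = 6307004.6 m.
Inverse transverse Mercator on WGS84 gives φ = 56.87360021°, λ = 37.38219990°.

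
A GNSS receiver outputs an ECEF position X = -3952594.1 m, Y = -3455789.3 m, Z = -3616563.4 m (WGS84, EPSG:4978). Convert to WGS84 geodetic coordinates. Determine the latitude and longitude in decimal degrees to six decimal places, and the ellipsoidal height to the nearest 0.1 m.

lat -34.740200°, lon -138.836500°, h 4112.1 m

λ = atan2(Y, X) = -138.83650016°; p = √(X²+Y²) = 5250283.8 m.
Bowring's method on WGS84 (a = 6378137 m, b = 6356752.314 m) gives φ = -34.74020003°, h = 4112.0504 m.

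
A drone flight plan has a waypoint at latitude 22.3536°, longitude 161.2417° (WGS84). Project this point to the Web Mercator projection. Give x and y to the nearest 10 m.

x 17949340 m, y 2554030 m

Web Mercator is spherical with R = a = 6378137 m.
x = R·λ = 6378137 × 2.814198557 = 17949343.939 m.
y = R·ln tan(π/4 + φ/2) = 6378137 × 0.400435491 = 2554032.423 m.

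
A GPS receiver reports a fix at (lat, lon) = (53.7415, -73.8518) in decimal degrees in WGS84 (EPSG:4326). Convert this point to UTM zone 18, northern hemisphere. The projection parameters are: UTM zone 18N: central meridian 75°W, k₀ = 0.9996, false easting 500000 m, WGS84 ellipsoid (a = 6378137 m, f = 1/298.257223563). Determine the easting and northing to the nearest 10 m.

E 575730 m, N 5955370 m

Zone 18 central meridian λ₀ = 6×18 − 183 = -75°; Δλ = +1.1482°.
Transverse Mercator on WGS84 with k₀ = 0.9996 gives E = 575727.979 m, N = 5955373.341 m.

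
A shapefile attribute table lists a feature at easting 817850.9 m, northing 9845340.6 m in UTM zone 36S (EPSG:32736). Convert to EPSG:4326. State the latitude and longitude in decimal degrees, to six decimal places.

Zone 36S: λ₀ = 33°, k₀ = 0.9996, false easting 500000 m, false northing 10000000 m.
Meridian distance M = (N − FN)/k₀ = -154721.3 m.
Inverse transverse Mercator on WGS84 gives φ = -1.39750019°, λ = 35.85609986°.

lat -1.397500°, lon 35.856100°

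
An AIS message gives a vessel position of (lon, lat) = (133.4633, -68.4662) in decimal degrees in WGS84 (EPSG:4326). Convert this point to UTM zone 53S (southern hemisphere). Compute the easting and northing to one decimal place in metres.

E 437058.8 m, N 2404371.9 m

Zone 53 central meridian λ₀ = 6×53 − 183 = 135°; Δλ = -1.5367°.
Transverse Mercator on WGS84 with k₀ = 0.9996 gives E = 437058.765 m, N = 2404371.874 m.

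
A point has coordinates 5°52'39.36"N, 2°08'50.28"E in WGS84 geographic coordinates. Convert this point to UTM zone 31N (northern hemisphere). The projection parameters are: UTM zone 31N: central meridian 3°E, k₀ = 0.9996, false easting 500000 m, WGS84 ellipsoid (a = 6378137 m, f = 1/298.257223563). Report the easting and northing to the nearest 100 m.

E 405600 m, N 649700 m

Zone 31 central meridian λ₀ = 6×31 − 183 = 3°; Δλ = -0.8527°.
Transverse Mercator on WGS84 with k₀ = 0.9996 gives E = 405607.904 m, N = 649746.167 m.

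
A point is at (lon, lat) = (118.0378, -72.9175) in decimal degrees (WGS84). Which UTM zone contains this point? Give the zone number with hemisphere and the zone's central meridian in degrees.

Zone 50S, central meridian 117°

UTM zone = ⌊(λ + 180)/6⌋ + 1; 118.0378° ∈ [114°, 120°) → zone 50.
Hemisphere: S (φ < 0).
Central meridian λ₀ = 6×50 − 183 = 117°.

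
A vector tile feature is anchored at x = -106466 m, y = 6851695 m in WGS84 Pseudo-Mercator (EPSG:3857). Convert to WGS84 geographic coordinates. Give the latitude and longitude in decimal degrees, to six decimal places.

lat 52.284302°, lon -0.956400°

R = 6378137 m. λ = x/R = -0.95640035°.
φ = 2·arctan(exp(y/R)) − 90° = 2·arctan(2.92779) − 90° = 52.28430173°.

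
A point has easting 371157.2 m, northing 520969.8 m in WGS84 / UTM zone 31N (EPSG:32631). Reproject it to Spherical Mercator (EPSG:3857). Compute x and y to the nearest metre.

Unproject from UTM 31N (λ₀ = 3°) → φ = 4.71229973°, λ = 1.83830042°.
Web Mercator (R = 6378137 m): x = 204638.667 m, y = 525163.197 m.

x 204639 m, y 525163 m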